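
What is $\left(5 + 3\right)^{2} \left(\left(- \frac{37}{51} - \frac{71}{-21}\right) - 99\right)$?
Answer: $- \frac{733760}{119} \approx -6166.0$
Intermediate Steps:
$\left(5 + 3\right)^{2} \left(\left(- \frac{37}{51} - \frac{71}{-21}\right) - 99\right) = 8^{2} \left(\left(\left(-37\right) \frac{1}{51} - - \frac{71}{21}\right) - 99\right) = 64 \left(\left(- \frac{37}{51} + \frac{71}{21}\right) - 99\right) = 64 \left(\frac{316}{119} - 99\right) = 64 \left(- \frac{11465}{119}\right) = - \frac{733760}{119}$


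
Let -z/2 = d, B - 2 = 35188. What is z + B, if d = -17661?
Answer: 70512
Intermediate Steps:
B = 35190 (B = 2 + 35188 = 35190)
z = 35322 (z = -2*(-17661) = 35322)
z + B = 35322 + 35190 = 70512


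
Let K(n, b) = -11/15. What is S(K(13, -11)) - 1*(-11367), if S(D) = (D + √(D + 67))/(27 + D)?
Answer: 4478587/394 + √14910/394 ≈ 11367.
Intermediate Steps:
K(n, b) = -11/15 (K(n, b) = -11*1/15 = -11/15)
S(D) = (D + √(67 + D))/(27 + D)
S(K(13, -11)) - 1*(-11367) = (-11/15 + √(67 - 11/15))/(27 - 11/15) - 1*(-11367) = (-11/15 + √(994/15))/(394/15) + 11367 = 15*(-11/15 + √14910/15)/394 + 11367 = (-11/394 + √14910/394) + 11367 = 4478587/394 + √14910/394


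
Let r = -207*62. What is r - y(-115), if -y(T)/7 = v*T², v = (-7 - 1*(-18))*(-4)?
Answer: -4086134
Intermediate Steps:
r = -12834
v = -44 (v = (-7 + 18)*(-4) = 11*(-4) = -44)
y(T) = 308*T² (y(T) = -(-308)*T² = 308*T²)
r - y(-115) = -12834 - 308*(-115)² = -12834 - 308*13225 = -12834 - 1*4073300 = -12834 - 4073300 = -4086134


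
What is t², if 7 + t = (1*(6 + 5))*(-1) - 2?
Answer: 400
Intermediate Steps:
t = -20 (t = -7 + ((1*(6 + 5))*(-1) - 2) = -7 + ((1*11)*(-1) - 2) = -7 + (11*(-1) - 2) = -7 + (-11 - 2) = -7 - 13 = -20)
t² = (-20)² = 400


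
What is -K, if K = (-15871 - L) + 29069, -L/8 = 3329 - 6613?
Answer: 13074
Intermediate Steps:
L = 26272 (L = -8*(3329 - 6613) = -8*(-3284) = 26272)
K = -13074 (K = (-15871 - 1*26272) + 29069 = (-15871 - 26272) + 29069 = -42143 + 29069 = -13074)
-K = -1*(-13074) = 13074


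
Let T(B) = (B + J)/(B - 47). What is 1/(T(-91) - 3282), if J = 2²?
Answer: -46/150943 ≈ -0.00030475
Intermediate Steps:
J = 4
T(B) = (4 + B)/(-47 + B) (T(B) = (B + 4)/(B - 47) = (4 + B)/(-47 + B))
1/(T(-91) - 3282) = 1/((4 - 91)/(-47 - 91) - 3282) = 1/(-87/(-138) - 3282) = 1/(-1/138*(-87) - 3282) = 1/(29/46 - 3282) = 1/(-150943/46) = -46/150943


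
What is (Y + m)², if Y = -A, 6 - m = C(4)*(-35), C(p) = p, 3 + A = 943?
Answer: 630436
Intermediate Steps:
A = 940 (A = -3 + 943 = 940)
m = 146 (m = 6 - 4*(-35) = 6 - 1*(-140) = 6 + 140 = 146)
Y = -940 (Y = -1*940 = -940)
(Y + m)² = (-940 + 146)² = (-794)² = 630436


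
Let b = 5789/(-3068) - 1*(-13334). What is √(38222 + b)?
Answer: √121314870573/1534 ≈ 227.06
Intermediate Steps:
b = 40902923/3068 (b = 5789*(-1/3068) + 13334 = -5789/3068 + 13334 = 40902923/3068 ≈ 13332.)
√(38222 + b) = √(38222 + 40902923/3068) = √(158168019/3068) = √121314870573/1534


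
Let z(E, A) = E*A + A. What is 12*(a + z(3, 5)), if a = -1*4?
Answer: 192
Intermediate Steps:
z(E, A) = A + A*E (z(E, A) = A*E + A = A + A*E)
a = -4
12*(a + z(3, 5)) = 12*(-4 + 5*(1 + 3)) = 12*(-4 + 5*4) = 12*(-4 + 20) = 12*16 = 192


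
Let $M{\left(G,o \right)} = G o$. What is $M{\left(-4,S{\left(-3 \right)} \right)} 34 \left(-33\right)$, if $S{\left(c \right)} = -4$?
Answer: $-17952$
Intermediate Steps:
$M{\left(-4,S{\left(-3 \right)} \right)} 34 \left(-33\right) = \left(-4\right) \left(-4\right) 34 \left(-33\right) = 16 \cdot 34 \left(-33\right) = 544 \left(-33\right) = -17952$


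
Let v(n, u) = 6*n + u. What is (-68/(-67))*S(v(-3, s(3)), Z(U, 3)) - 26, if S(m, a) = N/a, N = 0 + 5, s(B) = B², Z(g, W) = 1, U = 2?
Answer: -1402/67 ≈ -20.925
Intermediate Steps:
N = 5
v(n, u) = u + 6*n
S(m, a) = 5/a
(-68/(-67))*S(v(-3, s(3)), Z(U, 3)) - 26 = (-68/(-67))*(5/1) - 26 = (-68*(-1/67))*(5*1) - 26 = (68/67)*5 - 26 = 340/67 - 26 = -1402/67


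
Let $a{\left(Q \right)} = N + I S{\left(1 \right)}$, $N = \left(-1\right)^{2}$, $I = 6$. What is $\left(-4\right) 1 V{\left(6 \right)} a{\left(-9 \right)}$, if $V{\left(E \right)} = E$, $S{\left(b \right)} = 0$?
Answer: $-24$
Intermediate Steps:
$N = 1$
$a{\left(Q \right)} = 1$ ($a{\left(Q \right)} = 1 + 6 \cdot 0 = 1 + 0 = 1$)
$\left(-4\right) 1 V{\left(6 \right)} a{\left(-9 \right)} = \left(-4\right) 1 \cdot 6 \cdot 1 = \left(-4\right) 6 \cdot 1 = \left(-24\right) 1 = -24$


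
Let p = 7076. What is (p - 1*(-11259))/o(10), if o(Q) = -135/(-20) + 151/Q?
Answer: 19300/23 ≈ 839.13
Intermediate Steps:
o(Q) = 27/4 + 151/Q (o(Q) = -135*(-1/20) + 151/Q = 27/4 + 151/Q)
(p - 1*(-11259))/o(10) = (7076 - 1*(-11259))/(27/4 + 151/10) = (7076 + 11259)/(27/4 + 151*(1/10)) = 18335/(27/4 + 151/10) = 18335/(437/20) = 18335*(20/437) = 19300/23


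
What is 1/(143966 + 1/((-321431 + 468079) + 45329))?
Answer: 191977/27638160783 ≈ 6.9461e-6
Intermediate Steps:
1/(143966 + 1/((-321431 + 468079) + 45329)) = 1/(143966 + 1/(146648 + 45329)) = 1/(143966 + 1/191977) = 1/(27638160783/191977) = 191977/27638160783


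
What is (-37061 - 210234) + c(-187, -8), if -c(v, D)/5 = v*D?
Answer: -254775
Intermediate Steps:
c(v, D) = -5*D*v (c(v, D) = -5*v*D = -5*D*v)
(-37061 - 210234) + c(-187, -8) = (-37061 - 210234) - 5*(-8)*(-187) = -247295 - 7480 = -254775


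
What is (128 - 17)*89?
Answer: 9879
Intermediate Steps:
(128 - 17)*89 = 111*89 = 9879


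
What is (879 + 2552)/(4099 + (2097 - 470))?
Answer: 3431/5726 ≈ 0.59920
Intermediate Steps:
(879 + 2552)/(4099 + (2097 - 470)) = 3431/(4099 + 1627) = 3431/5726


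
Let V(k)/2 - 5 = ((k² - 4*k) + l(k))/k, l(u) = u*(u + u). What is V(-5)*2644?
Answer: -74032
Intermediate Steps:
l(u) = 2*u² (l(u) = u*(2*u) = 2*u²)
V(k) = 10 + 2*(-4*k + 3*k²)/k (V(k) = 10 + 2*(((k² - 4*k) + 2*k²)/k) = 10 + 2*((-4*k + 3*k²)/k) = 10 + 2*(-4*k + 3*k²)/k)
V(-5)*2644 = (2 + 6*(-5))*2644 = (2 - 30)*2644 = -28*2644 = -74032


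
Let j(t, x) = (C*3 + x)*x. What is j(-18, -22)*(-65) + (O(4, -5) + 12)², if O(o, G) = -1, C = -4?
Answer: -48499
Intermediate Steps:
j(t, x) = x*(-12 + x) (j(t, x) = (-4*3 + x)*x = (-12 + x)*x = x*(-12 + x))
j(-18, -22)*(-65) + (O(4, -5) + 12)² = -22*(-12 - 22)*(-65) + (-1 + 12)² = -22*(-34)*(-65) + 11² = 748*(-65) + 121 = -48620 + 121 = -48499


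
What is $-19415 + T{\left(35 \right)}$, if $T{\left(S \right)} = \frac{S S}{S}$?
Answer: $-19380$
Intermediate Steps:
$T{\left(S \right)} = S$ ($T{\left(S \right)} = \frac{S^{2}}{S} = S$)
$-19415 + T{\left(35 \right)} = -19415 + 35 = -19380$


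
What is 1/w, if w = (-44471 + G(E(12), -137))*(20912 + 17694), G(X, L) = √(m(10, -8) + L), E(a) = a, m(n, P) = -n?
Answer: -6353/10907132508104 - I*√3/10907132508104 ≈ -5.8246e-10 - 1.588e-13*I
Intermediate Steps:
G(X, L) = √(-10 + L) (G(X, L) = √(-1*10 + L) = √(-10 + L))
w = -1716847426 + 270242*I*√3 (w = (-44471 + √(-10 - 137))*(20912 + 17694) = (-44471 + √(-147))*38606 = (-44471 + 7*I*√3)*38606 = -1716847426 + 270242*I*√3 ≈ -1.7168e+9 + 4.6807e+5*I)
1/w = 1/(-1716847426 + 270242*I*√3)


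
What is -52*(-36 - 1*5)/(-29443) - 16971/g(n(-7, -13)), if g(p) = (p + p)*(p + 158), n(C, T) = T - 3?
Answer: 489989345/133788992 ≈ 3.6624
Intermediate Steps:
n(C, T) = -3 + T
g(p) = 2*p*(158 + p) (g(p) = (2*p)*(158 + p) = 2*p*(158 + p))
-52*(-36 - 1*5)/(-29443) - 16971/g(n(-7, -13)) = -52*(-36 - 1*5)/(-29443) - 16971*1/(2*(-3 - 13)*(158 + (-3 - 13))) = -52*(-36 - 5)*(-1/29443) - 16971*(-1/(32*(158 - 16))) = -52*(-41)*(-1/29443) - 16971/(2*(-16)*142) = 2132*(-1/29443) - 16971/(-4544) = -2132/29443 - 16971*(-1/4544) = -2132/29443 + 16971/4544 = 489989345/133788992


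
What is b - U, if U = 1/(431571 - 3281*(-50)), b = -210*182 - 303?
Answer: -22945107784/595621 ≈ -38523.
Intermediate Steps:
b = -38523 (b = -38220 - 303 = -38523)
U = 1/595621 (U = 1/(431571 + 164050) = 1/595621 ≈ 1.6789e-6)
b - U = -38523 - 1*1/595621 = -38523 - 1/595621 = -22945107784/595621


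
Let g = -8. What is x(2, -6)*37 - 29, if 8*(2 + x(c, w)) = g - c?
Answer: -597/4 ≈ -149.25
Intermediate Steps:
x(c, w) = -3 - c/8 (x(c, w) = -2 + (-8 - c)/8 = -2 + (-1 - c/8) = -3 - c/8)
x(2, -6)*37 - 29 = (-3 - ⅛*2)*37 - 29 = (-3 - ¼)*37 - 29 = -13/4*37 - 29 = -481/4 - 29 = -597/4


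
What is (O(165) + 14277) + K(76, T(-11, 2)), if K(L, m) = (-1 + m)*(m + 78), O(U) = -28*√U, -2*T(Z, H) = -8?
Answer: 14523 - 28*√165 ≈ 14163.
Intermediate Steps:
T(Z, H) = 4 (T(Z, H) = -½*(-8) = 4)
K(L, m) = (-1 + m)*(78 + m)
(O(165) + 14277) + K(76, T(-11, 2)) = (-28*√165 + 14277) + (-78 + 4² + 77*4) = (14277 - 28*√165) + (-78 + 16 + 308) = (14277 - 28*√165) + 246 = 14523 - 28*√165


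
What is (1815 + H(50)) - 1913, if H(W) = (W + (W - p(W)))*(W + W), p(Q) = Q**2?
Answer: -240098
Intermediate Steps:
H(W) = 2*W*(-W**2 + 2*W) (H(W) = (W + (W - W**2))*(W + W) = (-W**2 + 2*W)*(2*W) = 2*W*(-W**2 + 2*W))
(1815 + H(50)) - 1913 = (1815 + 2*50**2*(2 - 1*50)) - 1913 = (1815 + 2*2500*(2 - 50)) - 1913 = (1815 + 2*2500*(-48)) - 1913 = (1815 - 240000) - 1913 = -238185 - 1913 = -240098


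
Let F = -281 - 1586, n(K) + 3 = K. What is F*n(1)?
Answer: 3734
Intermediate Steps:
n(K) = -3 + K
F = -1867
F*n(1) = -1867*(-3 + 1) = -1867*(-2) = 3734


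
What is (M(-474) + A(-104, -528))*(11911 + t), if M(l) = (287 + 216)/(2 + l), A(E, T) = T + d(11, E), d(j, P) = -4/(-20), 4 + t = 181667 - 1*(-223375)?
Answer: -520403636727/2360 ≈ -2.2051e+8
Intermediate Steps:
t = 405038 (t = -4 + (181667 - 1*(-223375)) = -4 + (181667 + 223375) = -4 + 405042 = 405038)
d(j, P) = 1/5 (d(j, P) = -4*(-1/20) = 1/5)
A(E, T) = 1/5 + T (A(E, T) = T + 1/5 = 1/5 + T)
M(l) = 503/(2 + l)
(M(-474) + A(-104, -528))*(11911 + t) = (503/(2 - 474) + (1/5 - 528))*(11911 + 405038) = (503/(-472) - 2639/5)*416949 = (503*(-1/472) - 2639/5)*416949 = (-503/472 - 2639/5)*416949 = -1248123/2360*416949 = -520403636727/2360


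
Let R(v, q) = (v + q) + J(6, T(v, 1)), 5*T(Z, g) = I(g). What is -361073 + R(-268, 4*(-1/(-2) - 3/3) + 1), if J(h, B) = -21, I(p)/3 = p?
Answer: -361363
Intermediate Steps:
I(p) = 3*p
T(Z, g) = 3*g/5 (T(Z, g) = (3*g)/5 = 3*g/5)
R(v, q) = -21 + q + v (R(v, q) = (v + q) - 21 = (q + v) - 21 = -21 + q + v)
-361073 + R(-268, 4*(-1/(-2) - 3/3) + 1) = -361073 + (-21 + (4*(-1/(-2) - 3/3) + 1) - 268) = -361073 + (-21 + (4*(-1*(-½) - 3*⅓) + 1) - 268) = -361073 + (-21 + (4*(½ - 1) + 1) - 268) = -361073 + (-21 + (4*(-½) + 1) - 268) = -361073 + (-21 + (-2 + 1) - 268) = -361073 + (-21 - 1 - 268) = -361073 - 290 = -361363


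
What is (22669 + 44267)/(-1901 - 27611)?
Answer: -8367/3689 ≈ -2.2681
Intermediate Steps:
(22669 + 44267)/(-1901 - 27611) = 66936/(-29512) = 66936*(-1/29512) = -8367/3689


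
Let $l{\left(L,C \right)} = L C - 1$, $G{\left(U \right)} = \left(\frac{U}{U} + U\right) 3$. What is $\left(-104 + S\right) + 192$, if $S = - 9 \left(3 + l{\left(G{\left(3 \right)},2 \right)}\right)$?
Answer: $-146$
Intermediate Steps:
$G{\left(U \right)} = 3 + 3 U$ ($G{\left(U \right)} = \left(1 + U\right) 3 = 3 + 3 U$)
$l{\left(L,C \right)} = -1 + C L$ ($l{\left(L,C \right)} = C L - 1 = -1 + C L$)
$S = -234$ ($S = - 9 \left(3 - \left(1 - 2 \left(3 + 3 \cdot 3\right)\right)\right) = - 9 \left(3 - \left(1 - 2 \left(3 + 9\right)\right)\right) = - 9 \left(3 + \left(-1 + 2 \cdot 12\right)\right) = - 9 \left(3 + \left(-1 + 24\right)\right) = - 9 \left(3 + 23\right) = \left(-9\right) 26 = -234$)
$\left(-104 + S\right) + 192 = \left(-104 - 234\right) + 192 = -338 + 192 = -146$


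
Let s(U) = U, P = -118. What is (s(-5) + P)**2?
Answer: 15129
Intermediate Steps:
(s(-5) + P)**2 = (-5 - 118)**2 = (-123)**2 = 15129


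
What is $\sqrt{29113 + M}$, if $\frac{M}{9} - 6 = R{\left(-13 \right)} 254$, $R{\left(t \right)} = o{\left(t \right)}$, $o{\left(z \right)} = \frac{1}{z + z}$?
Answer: $\frac{2 \sqrt{1228591}}{13} \approx 170.53$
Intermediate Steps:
$o{\left(z \right)} = \frac{1}{2 z}$
$R{\left(t \right)} = \frac{1}{2 t}$
$M = - \frac{441}{13}$ ($M = 54 + 9 \frac{1}{2 \left(-13\right)} 254 = 54 + 9 \cdot \frac{1}{2} \left(- \frac{1}{13}\right) 254 = 54 + 9 \left(\left(- \frac{1}{26}\right) 254\right) = 54 + 9 \left(- \frac{127}{13}\right) = 54 - \frac{1143}{13} = - \frac{441}{13} \approx -33.923$)
$\sqrt{29113 + M} = \sqrt{29113 - \frac{441}{13}} = \sqrt{\frac{378028}{13}} = \frac{2 \sqrt{1228591}}{13}$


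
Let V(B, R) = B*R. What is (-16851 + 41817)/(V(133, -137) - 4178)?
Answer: -24966/22399 ≈ -1.1146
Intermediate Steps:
(-16851 + 41817)/(V(133, -137) - 4178) = (-16851 + 41817)/(133*(-137) - 4178) = 24966/(-18221 - 4178) = 24966/(-22399) = 24966*(-1/22399) = -24966/22399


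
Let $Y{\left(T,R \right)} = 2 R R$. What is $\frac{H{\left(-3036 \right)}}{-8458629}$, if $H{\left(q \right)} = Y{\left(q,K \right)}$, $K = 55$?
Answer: $- \frac{6050}{8458629} \approx -0.00071525$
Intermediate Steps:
$Y{\left(T,R \right)} = 2 R^{2}$
$H{\left(q \right)} = 6050$ ($H{\left(q \right)} = 2 \cdot 55^{2} = 2 \cdot 3025 = 6050$)
$\frac{H{\left(-3036 \right)}}{-8458629} = \frac{6050}{-8458629} = 6050 \left(- \frac{1}{8458629}\right) = - \frac{6050}{8458629}$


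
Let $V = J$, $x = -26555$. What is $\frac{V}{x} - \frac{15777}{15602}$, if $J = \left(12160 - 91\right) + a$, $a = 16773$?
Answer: $- \frac{868951119}{414311110} \approx -2.0973$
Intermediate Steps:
$J = 28842$ ($J = \left(12160 - 91\right) + 16773 = 12069 + 16773 = 28842$)
$V = 28842$
$\frac{V}{x} - \frac{15777}{15602} = \frac{28842}{-26555} - \frac{15777}{15602} = 28842 \left(- \frac{1}{26555}\right) - \frac{15777}{15602} = - \frac{28842}{26555} - \frac{15777}{15602} = - \frac{868951119}{414311110}$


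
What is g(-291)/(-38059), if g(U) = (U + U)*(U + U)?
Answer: -338724/38059 ≈ -8.9000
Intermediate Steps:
g(U) = 4*U² (g(U) = (2*U)*(2*U) = 4*U²)
g(-291)/(-38059) = (4*(-291)²)/(-38059) = (4*84681)*(-1/38059) = 338724*(-1/38059) = -338724/38059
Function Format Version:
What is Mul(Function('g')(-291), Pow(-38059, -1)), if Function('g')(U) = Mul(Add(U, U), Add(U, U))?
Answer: Rational(-338724, 38059) ≈ -8.9000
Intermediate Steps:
Function('g')(U) = Mul(4, Pow(U, 2)) (Function('g')(U) = Mul(Mul(2, U), Mul(2, U)) = Mul(4, Pow(U, 2)))
Mul(Function('g')(-291), Pow(-38059, -1)) = Mul(Mul(4, Pow(-291, 2)), Pow(-38059, -1)) = Mul(Mul(4, 84681), Rational(-1, 38059)) = Mul(338724, Rational(-1, 38059)) = Rational(-338724, 38059)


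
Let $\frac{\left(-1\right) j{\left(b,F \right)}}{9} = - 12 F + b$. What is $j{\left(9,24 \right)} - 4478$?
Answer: $-1967$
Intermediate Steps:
$j{\left(b,F \right)} = - 9 b + 108 F$ ($j{\left(b,F \right)} = - 9 \left(- 12 F + b\right) = - 9 \left(b - 12 F\right) = - 9 b + 108 F$)
$j{\left(9,24 \right)} - 4478 = \left(\left(-9\right) 9 + 108 \cdot 24\right) - 4478 = \left(-81 + 2592\right) - 4478 = 2511 - 4478 = -1967$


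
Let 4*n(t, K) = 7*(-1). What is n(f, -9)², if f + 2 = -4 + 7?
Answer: 49/16 ≈ 3.0625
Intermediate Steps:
f = 1 (f = -2 + (-4 + 7) = -2 + 3 = 1)
n(t, K) = -7/4 (n(t, K) = (7*(-1))/4 = (¼)*(-7) = -7/4)
n(f, -9)² = (-7/4)² = 49/16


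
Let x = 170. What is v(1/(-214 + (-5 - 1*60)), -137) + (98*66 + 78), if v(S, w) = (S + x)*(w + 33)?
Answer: -3106282/279 ≈ -11134.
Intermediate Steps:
v(S, w) = (33 + w)*(170 + S) (v(S, w) = (S + 170)*(w + 33) = (170 + S)*(33 + w) = (33 + w)*(170 + S))
v(1/(-214 + (-5 - 1*60)), -137) + (98*66 + 78) = (5610 + 33/(-214 + (-5 - 1*60)) + 170*(-137) - 137/(-214 + (-5 - 1*60))) + (98*66 + 78) = (5610 + 33/(-214 + (-5 - 60)) - 23290 - 137/(-214 + (-5 - 60))) + (6468 + 78) = (5610 + 33/(-214 - 65) - 23290 - 137/(-214 - 65)) + 6546 = (5610 + 33/(-279) - 23290 - 137/(-279)) + 6546 = (5610 + 33*(-1/279) - 23290 - 1/279*(-137)) + 6546 = (5610 - 11/93 - 23290 + 137/279) + 6546 = -4932616/279 + 6546 = -3106282/279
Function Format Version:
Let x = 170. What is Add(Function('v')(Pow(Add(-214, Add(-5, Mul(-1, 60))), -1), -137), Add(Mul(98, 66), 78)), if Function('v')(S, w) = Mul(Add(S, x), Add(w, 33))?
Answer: Rational(-3106282, 279) ≈ -11134.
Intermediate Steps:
Function('v')(S, w) = Mul(Add(33, w), Add(170, S)) (Function('v')(S, w) = Mul(Add(S, 170), Add(w, 33)) = Mul(Add(170, S), Add(33, w)) = Mul(Add(33, w), Add(170, S)))
Add(Function('v')(Pow(Add(-214, Add(-5, Mul(-1, 60))), -1), -137), Add(Mul(98, 66), 78)) = Add(Add(5610, Mul(33, Pow(Add(-214, Add(-5, Mul(-1, 60))), -1)), Mul(170, -137), Mul(Pow(Add(-214, Add(-5, Mul(-1, 60))), -1), -137)), Add(Mul(98, 66), 78)) = Add(Add(5610, Mul(33, Pow(Add(-214, Add(-5, -60)), -1)), -23290, Mul(Pow(Add(-214, Add(-5, -60)), -1), -137)), Add(6468, 78)) = Add(Add(5610, Mul(33, Pow(Add(-214, -65), -1)), -23290, Mul(Pow(Add(-214, -65), -1), -137)), 6546) = Add(Add(5610, Mul(33, Pow(-279, -1)), -23290, Mul(Pow(-279, -1), -137)), 6546) = Add(Add(5610, Mul(33, Rational(-1, 279)), -23290, Mul(Rational(-1, 279), -137)), 6546) = Add(Add(5610, Rational(-11, 93), -23290, Rational(137, 279)), 6546) = Add(Rational(-4932616, 279), 6546) = Rational(-3106282, 279)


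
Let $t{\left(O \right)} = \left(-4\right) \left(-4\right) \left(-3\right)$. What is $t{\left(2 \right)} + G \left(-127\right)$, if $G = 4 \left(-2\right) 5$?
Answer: $5032$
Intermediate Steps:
$t{\left(O \right)} = -48$ ($t{\left(O \right)} = 16 \left(-3\right) = -48$)
$G = -40$ ($G = \left(-8\right) 5 = -40$)
$t{\left(2 \right)} + G \left(-127\right) = -48 - -5080 = -48 + 5080 = 5032$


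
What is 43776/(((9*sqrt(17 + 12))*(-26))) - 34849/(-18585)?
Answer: 34849/18585 - 2432*sqrt(29)/377 ≈ -32.864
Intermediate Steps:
43776/(((9*sqrt(17 + 12))*(-26))) - 34849/(-18585) = 43776/(((9*sqrt(29))*(-26))) - 34849*(-1/18585) = 43776/((-234*sqrt(29))) + 34849/18585 = 43776*(-sqrt(29)/6786) + 34849/18585 = -2432*sqrt(29)/377 + 34849/18585 = 34849/18585 - 2432*sqrt(29)/377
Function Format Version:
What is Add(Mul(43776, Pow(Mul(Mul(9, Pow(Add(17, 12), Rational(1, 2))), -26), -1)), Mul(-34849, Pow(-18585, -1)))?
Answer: Add(Rational(34849, 18585), Mul(Rational(-2432, 377), Pow(29, Rational(1, 2)))) ≈ -32.864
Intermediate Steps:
Add(Mul(43776, Pow(Mul(Mul(9, Pow(Add(17, 12), Rational(1, 2))), -26), -1)), Mul(-34849, Pow(-18585, -1))) = Add(Mul(43776, Pow(Mul(Mul(9, Pow(29, Rational(1, 2))), -26), -1)), Mul(-34849, Rational(-1, 18585))) = Add(Mul(43776, Pow(Mul(-234, Pow(29, Rational(1, 2))), -1)), Rational(34849, 18585)) = Add(Mul(43776, Mul(Rational(-1, 6786), Pow(29, Rational(1, 2)))), Rational(34849, 18585)) = Add(Mul(Rational(-2432, 377), Pow(29, Rational(1, 2))), Rational(34849, 18585)) = Add(Rational(34849, 18585), Mul(Rational(-2432, 377), Pow(29, Rational(1, 2))))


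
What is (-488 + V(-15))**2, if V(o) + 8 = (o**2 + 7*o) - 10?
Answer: 148996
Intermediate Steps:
V(o) = -18 + o**2 + 7*o (V(o) = -8 + ((o**2 + 7*o) - 10) = -8 + (-10 + o**2 + 7*o) = -18 + o**2 + 7*o)
(-488 + V(-15))**2 = (-488 + (-18 + (-15)**2 + 7*(-15)))**2 = (-488 + (-18 + 225 - 105))**2 = (-488 + 102)**2 = (-386)**2 = 148996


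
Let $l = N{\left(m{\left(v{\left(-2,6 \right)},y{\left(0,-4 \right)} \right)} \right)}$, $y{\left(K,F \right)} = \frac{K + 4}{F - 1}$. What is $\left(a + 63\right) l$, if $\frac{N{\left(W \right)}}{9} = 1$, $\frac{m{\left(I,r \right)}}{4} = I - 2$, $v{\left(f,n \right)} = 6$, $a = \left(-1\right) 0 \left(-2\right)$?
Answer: $567$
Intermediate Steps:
$a = 0$ ($a = 0 \left(-2\right) = 0$)
$y{\left(K,F \right)} = \frac{4 + K}{-1 + F}$
$m{\left(I,r \right)} = -8 + 4 I$ ($m{\left(I,r \right)} = 4 \left(I - 2\right) = 4 \left(-2 + I\right) = -8 + 4 I$)
$N{\left(W \right)} = 9$ ($N{\left(W \right)} = 9 \cdot 1 = 9$)
$l = 9$
$\left(a + 63\right) l = \left(0 + 63\right) 9 = 63 \cdot 9 = 567$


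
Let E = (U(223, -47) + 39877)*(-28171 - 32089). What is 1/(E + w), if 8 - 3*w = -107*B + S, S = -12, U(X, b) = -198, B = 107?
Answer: -1/2391052717 ≈ -4.1823e-10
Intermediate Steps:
w = 3823 (w = 8/3 - (-107*107 - 12)/3 = 8/3 - (-11449 - 12)/3 = 8/3 - ⅓*(-11461) = 8/3 + 11461/3 = 3823)
E = -2391056540 (E = (-198 + 39877)*(-28171 - 32089) = 39679*(-60260) = -2391056540)
1/(E + w) = 1/(-2391056540 + 3823) = 1/(-2391052717) = -1/2391052717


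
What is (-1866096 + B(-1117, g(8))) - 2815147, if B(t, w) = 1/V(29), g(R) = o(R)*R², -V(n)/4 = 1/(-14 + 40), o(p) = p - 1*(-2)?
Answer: -9362499/2 ≈ -4.6812e+6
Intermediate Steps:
o(p) = 2 + p (o(p) = p + 2 = 2 + p)
V(n) = -2/13 (V(n) = -4/(-14 + 40) = -4/26 = -4*1/26 = -2/13)
g(R) = R²*(2 + R) (g(R) = (2 + R)*R² = R²*(2 + R))
B(t, w) = -13/2 (B(t, w) = 1/(-2/13) = -13/2)
(-1866096 + B(-1117, g(8))) - 2815147 = (-1866096 - 13/2) - 2815147 = -3732205/2 - 2815147 = -9362499/2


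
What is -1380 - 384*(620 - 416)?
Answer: -79716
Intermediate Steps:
-1380 - 384*(620 - 416) = -1380 - 384*204 = -1380 - 78336 = -79716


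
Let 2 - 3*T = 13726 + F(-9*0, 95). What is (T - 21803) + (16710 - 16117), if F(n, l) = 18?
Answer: -77372/3 ≈ -25791.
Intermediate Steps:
T = -13742/3 (T = 2/3 - (13726 + 18)/3 = 2/3 - 1/3*13744 = 2/3 - 13744/3 = -13742/3 ≈ -4580.7)
(T - 21803) + (16710 - 16117) = (-13742/3 - 21803) + (16710 - 16117) = -79151/3 + 593 = -77372/3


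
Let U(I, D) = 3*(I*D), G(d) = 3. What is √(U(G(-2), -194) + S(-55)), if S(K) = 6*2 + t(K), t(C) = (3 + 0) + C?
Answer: I*√1786 ≈ 42.261*I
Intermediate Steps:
t(C) = 3 + C
U(I, D) = 3*D*I (U(I, D) = 3*(D*I) = 3*D*I)
S(K) = 15 + K (S(K) = 6*2 + (3 + K) = 12 + (3 + K) = 15 + K)
√(U(G(-2), -194) + S(-55)) = √(3*(-194)*3 + (15 - 55)) = √(-1746 - 40) = √(-1786) = I*√1786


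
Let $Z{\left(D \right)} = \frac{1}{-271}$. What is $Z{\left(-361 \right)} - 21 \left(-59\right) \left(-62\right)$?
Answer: $- \frac{20817679}{271} \approx -76818.0$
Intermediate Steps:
$Z{\left(D \right)} = - \frac{1}{271}$
$Z{\left(-361 \right)} - 21 \left(-59\right) \left(-62\right) = - \frac{1}{271} - 21 \left(-59\right) \left(-62\right) = - \frac{1}{271} - \left(-1239\right) \left(-62\right) = - \frac{1}{271} - 76818 = - \frac{20817679}{271}$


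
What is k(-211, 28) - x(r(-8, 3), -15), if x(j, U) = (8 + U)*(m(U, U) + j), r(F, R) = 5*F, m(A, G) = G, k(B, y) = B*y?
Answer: -6293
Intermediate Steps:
x(j, U) = (8 + U)*(U + j)
k(-211, 28) - x(r(-8, 3), -15) = -211*28 - ((-15)² + 8*(-15) + 8*(5*(-8)) - 75*(-8)) = -5908 - (225 - 120 + 8*(-40) - 15*(-40)) = -5908 - (225 - 120 - 320 + 600) = -5908 - 1*385 = -5908 - 385 = -6293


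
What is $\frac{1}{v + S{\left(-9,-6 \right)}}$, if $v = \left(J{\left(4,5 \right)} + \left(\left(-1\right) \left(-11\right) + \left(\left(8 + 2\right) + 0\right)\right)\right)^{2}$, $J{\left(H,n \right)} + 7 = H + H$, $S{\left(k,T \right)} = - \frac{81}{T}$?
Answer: $\frac{2}{995} \approx 0.0020101$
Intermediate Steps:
$J{\left(H,n \right)} = -7 + 2 H$ ($J{\left(H,n \right)} = -7 + \left(H + H\right) = -7 + 2 H$)
$v = 484$ ($v = \left(\left(-7 + 2 \cdot 4\right) + \left(\left(-1\right) \left(-11\right) + \left(\left(8 + 2\right) + 0\right)\right)\right)^{2} = \left(\left(-7 + 8\right) + \left(11 + \left(10 + 0\right)\right)\right)^{2} = \left(1 + \left(11 + 10\right)\right)^{2} = \left(1 + 21\right)^{2} = 22^{2} = 484$)
$\frac{1}{v + S{\left(-9,-6 \right)}} = \frac{1}{484 - \frac{81}{-6}} = \frac{1}{484 - - \frac{27}{2}} = \frac{1}{484 + \frac{27}{2}} = \frac{1}{\frac{995}{2}} = \frac{2}{995}$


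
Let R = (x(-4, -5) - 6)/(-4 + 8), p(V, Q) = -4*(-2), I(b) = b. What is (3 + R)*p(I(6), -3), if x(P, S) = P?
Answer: 4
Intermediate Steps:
p(V, Q) = 8
R = -5/2 (R = (-4 - 6)/(-4 + 8) = -10/4 = -10*¼ = -5/2 ≈ -2.5000)
(3 + R)*p(I(6), -3) = (3 - 5/2)*8 = (½)*8 = 4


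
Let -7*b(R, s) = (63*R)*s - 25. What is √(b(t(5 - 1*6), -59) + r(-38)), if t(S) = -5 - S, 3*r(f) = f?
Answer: 17*I*√3255/21 ≈ 46.185*I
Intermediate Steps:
r(f) = f/3
b(R, s) = 25/7 - 9*R*s (b(R, s) = -((63*R)*s - 25)/7 = -(63*R*s - 25)/7 = -(-25 + 63*R*s)/7 = 25/7 - 9*R*s)
√(b(t(5 - 1*6), -59) + r(-38)) = √((25/7 - 9*(-5 - (5 - 1*6))*(-59)) + (⅓)*(-38)) = √((25/7 - 9*(-5 - (5 - 6))*(-59)) - 38/3) = √((25/7 - 9*(-5 - 1*(-1))*(-59)) - 38/3) = √((25/7 - 9*(-5 + 1)*(-59)) - 38/3) = √((25/7 - 9*(-4)*(-59)) - 38/3) = √((25/7 - 2124) - 38/3) = √(-14843/7 - 38/3) = √(-44795/21) = 17*I*√3255/21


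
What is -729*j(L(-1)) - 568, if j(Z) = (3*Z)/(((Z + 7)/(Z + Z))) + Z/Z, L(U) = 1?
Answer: -7375/4 ≈ -1843.8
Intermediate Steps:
j(Z) = 1 + 6*Z²/(7 + Z) (j(Z) = (3*Z)/(((7 + Z)/((2*Z)))) + 1 = (3*Z)/(((7 + Z)*(1/(2*Z)))) + 1 = (3*Z)/(((7 + Z)/(2*Z))) + 1 = (3*Z)*(2*Z/(7 + Z)) + 1 = 6*Z²/(7 + Z) + 1 = 1 + 6*Z²/(7 + Z))
-729*j(L(-1)) - 568 = -729*(7 + 1 + 6*1²)/(7 + 1) - 568 = -729*(7 + 1 + 6*1)/8 - 568 = -729*(7 + 1 + 6)/8 - 568 = -729*14/8 - 568 = -729*7/4 - 568 = -5103/4 - 568 = -7375/4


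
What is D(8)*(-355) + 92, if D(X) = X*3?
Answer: -8428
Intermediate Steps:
D(X) = 3*X
D(8)*(-355) + 92 = (3*8)*(-355) + 92 = 24*(-355) + 92 = -8520 + 92 = -8428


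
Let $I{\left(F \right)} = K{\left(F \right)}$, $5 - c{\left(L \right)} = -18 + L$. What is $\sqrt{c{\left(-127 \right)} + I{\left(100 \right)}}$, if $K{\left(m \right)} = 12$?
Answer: $9 \sqrt{2} \approx 12.728$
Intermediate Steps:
$c{\left(L \right)} = 23 - L$ ($c{\left(L \right)} = 5 - \left(-18 + L\right) = 23 - L$)
$I{\left(F \right)} = 12$
$\sqrt{c{\left(-127 \right)} + I{\left(100 \right)}} = \sqrt{\left(23 - -127\right) + 12} = \sqrt{\left(23 + 127\right) + 12} = \sqrt{150 + 12} = \sqrt{162} = 9 \sqrt{2}$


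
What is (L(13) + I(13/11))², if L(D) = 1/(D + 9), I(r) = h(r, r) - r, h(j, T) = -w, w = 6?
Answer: 24649/484 ≈ 50.928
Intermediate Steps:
h(j, T) = -6 (h(j, T) = -1*6 = -6)
I(r) = -6 - r
L(D) = 1/(9 + D)
(L(13) + I(13/11))² = (1/(9 + 13) + (-6 - 13/11))² = (1/22 + (-6 - 13/11))² = (1/22 - 79/11)² = (-157/22)² = 24649/484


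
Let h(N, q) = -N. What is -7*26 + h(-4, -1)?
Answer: -178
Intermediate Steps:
-7*26 + h(-4, -1) = -7*26 - 1*(-4) = -182 + 4 = -178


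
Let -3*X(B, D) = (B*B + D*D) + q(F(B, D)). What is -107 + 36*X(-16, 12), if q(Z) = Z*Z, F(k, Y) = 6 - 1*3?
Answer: -5015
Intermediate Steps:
F(k, Y) = 3 (F(k, Y) = 6 - 3 = 3)
q(Z) = Z²
X(B, D) = -3 - B²/3 - D²/3 (X(B, D) = -((B*B + D*D) + 3²)/3 = -((B² + D²) + 9)/3 = -(9 + B² + D²)/3 = -3 - B²/3 - D²/3)
-107 + 36*X(-16, 12) = -107 + 36*(-3 - ⅓*(-16)² - ⅓*12²) = -107 + 36*(-3 - ⅓*256 - ⅓*144) = -107 + 36*(-3 - 256/3 - 48) = -107 + 36*(-409/3) = -107 - 4908 = -5015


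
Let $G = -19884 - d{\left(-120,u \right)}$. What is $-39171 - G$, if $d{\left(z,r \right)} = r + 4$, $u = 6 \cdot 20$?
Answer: $-19163$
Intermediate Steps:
$u = 120$
$d{\left(z,r \right)} = 4 + r$
$G = -20008$ ($G = -19884 - \left(4 + 120\right) = -19884 - 124 = -20008$)
$-39171 - G = -39171 - -20008 = -39171 + 20008 = -19163$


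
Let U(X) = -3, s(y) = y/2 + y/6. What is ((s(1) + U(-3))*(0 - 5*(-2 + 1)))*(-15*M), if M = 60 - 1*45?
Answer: 2625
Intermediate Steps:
s(y) = 2*y/3 (s(y) = y*(½) + y*(⅙) = y/2 + y/6 = 2*y/3)
M = 15 (M = 60 - 45 = 15)
((s(1) + U(-3))*(0 - 5*(-2 + 1)))*(-15*M) = (((⅔)*1 - 3)*(0 - 5*(-2 + 1)))*(-15*15) = ((⅔ - 3)*(0 - 5*(-1)))*(-225) = -7*(0 + 5)/3*(-225) = -7/3*5*(-225) = -35/3*(-225) = 2625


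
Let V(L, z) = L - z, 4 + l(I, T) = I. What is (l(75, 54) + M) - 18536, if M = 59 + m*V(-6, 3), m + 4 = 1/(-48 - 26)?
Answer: -1359371/74 ≈ -18370.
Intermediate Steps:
l(I, T) = -4 + I
m = -297/74 (m = -4 + 1/(-48 - 26) = -4 + 1/(-74) = -4 - 1/74 = -297/74 ≈ -4.0135)
M = 7039/74 (M = 59 - 297*(-6 - 1*3)/74 = 59 - 297*(-6 - 3)/74 = 59 - 297/74*(-9) = 59 + 2673/74 = 7039/74 ≈ 95.122)
(l(75, 54) + M) - 18536 = ((-4 + 75) + 7039/74) - 18536 = (71 + 7039/74) - 18536 = 12293/74 - 18536 = -1359371/74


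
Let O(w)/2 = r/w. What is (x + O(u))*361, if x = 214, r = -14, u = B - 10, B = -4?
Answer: 77976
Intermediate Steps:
u = -14 (u = -4 - 10 = -14)
O(w) = -28/w (O(w) = 2*(-14/w) = -28/w)
(x + O(u))*361 = (214 - 28/(-14))*361 = (214 - 28*(-1/14))*361 = (214 + 2)*361 = 216*361 = 77976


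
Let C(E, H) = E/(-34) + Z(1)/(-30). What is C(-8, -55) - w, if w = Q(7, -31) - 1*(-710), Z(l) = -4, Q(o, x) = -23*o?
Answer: -139901/255 ≈ -548.63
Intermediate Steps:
C(E, H) = 2/15 - E/34 (C(E, H) = E/(-34) - 4/(-30) = E*(-1/34) - 4*(-1/30) = -E/34 + 2/15 = 2/15 - E/34)
w = 549 (w = -23*7 - 1*(-710) = -161 + 710 = 549)
C(-8, -55) - w = (2/15 - 1/34*(-8)) - 1*549 = (2/15 + 4/17) - 549 = 94/255 - 549 = -139901/255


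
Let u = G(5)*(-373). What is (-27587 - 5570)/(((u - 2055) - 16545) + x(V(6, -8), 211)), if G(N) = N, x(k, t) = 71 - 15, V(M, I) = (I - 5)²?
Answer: 33157/20409 ≈ 1.6246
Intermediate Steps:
V(M, I) = (-5 + I)²
x(k, t) = 56
u = -1865 (u = 5*(-373) = -1865)
(-27587 - 5570)/(((u - 2055) - 16545) + x(V(6, -8), 211)) = (-27587 - 5570)/(((-1865 - 2055) - 16545) + 56) = -33157/((-3920 - 16545) + 56) = -33157/(-20465 + 56) = -33157/(-20409) = -33157*(-1/20409) = 33157/20409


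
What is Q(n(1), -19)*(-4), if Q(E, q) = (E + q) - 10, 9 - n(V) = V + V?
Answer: 88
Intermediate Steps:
n(V) = 9 - 2*V (n(V) = 9 - (V + V) = 9 - 2*V)
Q(E, q) = -10 + E + q
Q(n(1), -19)*(-4) = (-10 + (9 - 2*1) - 19)*(-4) = (-10 + (9 - 2) - 19)*(-4) = (-10 + 7 - 19)*(-4) = -22*(-4) = 88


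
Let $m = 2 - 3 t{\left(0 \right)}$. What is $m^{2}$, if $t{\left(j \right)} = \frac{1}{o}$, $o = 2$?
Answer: $\frac{1}{4} \approx 0.25$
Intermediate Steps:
$t{\left(j \right)} = \frac{1}{2}$
$m = \frac{1}{2}$ ($m = 2 - \frac{3}{2} = \frac{1}{2} \approx 0.5$)
$m^{2} = \left(\frac{1}{2}\right)^{2} = \frac{1}{4}$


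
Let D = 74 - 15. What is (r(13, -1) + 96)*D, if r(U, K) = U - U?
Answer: 5664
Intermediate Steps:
r(U, K) = 0
D = 59
(r(13, -1) + 96)*D = (0 + 96)*59 = 96*59 = 5664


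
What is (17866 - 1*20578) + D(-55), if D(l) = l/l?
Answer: -2711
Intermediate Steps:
D(l) = 1
(17866 - 1*20578) + D(-55) = (17866 - 1*20578) + 1 = (17866 - 20578) + 1 = -2712 + 1 = -2711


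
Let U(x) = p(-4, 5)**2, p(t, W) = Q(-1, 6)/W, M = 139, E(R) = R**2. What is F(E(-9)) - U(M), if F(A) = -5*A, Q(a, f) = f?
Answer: -10161/25 ≈ -406.44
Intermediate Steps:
p(t, W) = 6/W
U(x) = 36/25 (U(x) = (6/5)**2 = 36/25)
F(E(-9)) - U(M) = -5*(-9)**2 - 1*36/25 = -5*81 - 36/25 = -405 - 36/25 = -10161/25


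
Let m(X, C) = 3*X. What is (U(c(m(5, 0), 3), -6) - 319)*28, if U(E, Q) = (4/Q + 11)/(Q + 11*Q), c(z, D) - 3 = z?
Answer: -482545/54 ≈ -8936.0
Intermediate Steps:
c(z, D) = 3 + z
U(E, Q) = (11 + 4/Q)/(12*Q) (U(E, Q) = (11 + 4/Q)/((12*Q)) = (11 + 4/Q)*(1/(12*Q)) = (11 + 4/Q)/(12*Q))
(U(c(m(5, 0), 3), -6) - 319)*28 = ((1/12)*(4 + 11*(-6))/(-6)**2 - 319)*28 = ((1/12)*(1/36)*(4 - 66) - 319)*28 = ((1/12)*(1/36)*(-62) - 319)*28 = (-31/216 - 319)*28 = -68935/216*28 = -482545/54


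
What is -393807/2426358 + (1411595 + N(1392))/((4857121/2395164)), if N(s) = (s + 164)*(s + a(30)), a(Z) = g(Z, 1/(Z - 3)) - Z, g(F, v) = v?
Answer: 3621186356509602187/2079726069762 ≈ 1.7412e+6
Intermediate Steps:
a(Z) = 1/(-3 + Z) - Z (a(Z) = 1/(Z - 3) - Z = 1/(-3 + Z) - Z)
N(s) = (164 + s)*(-809/27 + s) (N(s) = (s + 164)*(s + (1 - 1*30*(-3 + 30))/(-3 + 30)) = (164 + s)*(s + (1 - 1*30*27)/27) = (164 + s)*(s + (1 - 810)/27) = (164 + s)*(s + (1/27)*(-809)) = (164 + s)*(s - 809/27) = (164 + s)*(-809/27 + s))
-393807/2426358 + (1411595 + N(1392))/((4857121/2395164)) = -393807/2426358 + (1411595 + (-132676/27 + 1392**2 + (3619/27)*1392))/((4857121/2395164)) = -393807*1/2426358 + (1411595 + (-132676/27 + 1937664 + 1679216/9))/((4857121*(1/2395164))) = -131269/808786 + (1411595 + 57221900/27)/(285713/140892) = -131269/808786 + (95334965/27)*(140892/285713) = -131269/808786 + 4477311296260/2571417 = 3621186356509602187/2079726069762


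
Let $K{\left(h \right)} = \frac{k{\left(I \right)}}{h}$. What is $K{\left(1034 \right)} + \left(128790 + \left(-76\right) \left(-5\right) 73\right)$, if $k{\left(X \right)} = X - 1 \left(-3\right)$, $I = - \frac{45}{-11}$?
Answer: $\frac{890186149}{5687} \approx 1.5653 \cdot 10^{5}$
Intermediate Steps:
$I = \frac{45}{11}$ ($I = \left(-45\right) \left(- \frac{1}{11}\right) = \frac{45}{11} \approx 4.0909$)
$k{\left(X \right)} = 3 + X$ ($k{\left(X \right)} = X - -3 = X + 3 = 3 + X$)
$K{\left(h \right)} = \frac{78}{11 h}$ ($K{\left(h \right)} = \frac{3 + \frac{45}{11}}{h} = \frac{78}{11 h}$)
$K{\left(1034 \right)} + \left(128790 + \left(-76\right) \left(-5\right) 73\right) = \frac{78}{11 \cdot 1034} + \left(128790 + \left(-76\right) \left(-5\right) 73\right) = \frac{78}{11} \cdot \frac{1}{1034} + \left(128790 + 380 \cdot 73\right) = \frac{39}{5687} + \left(128790 + 27740\right) = \frac{39}{5687} + 156530 = \frac{890186149}{5687}$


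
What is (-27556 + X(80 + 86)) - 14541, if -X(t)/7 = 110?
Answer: -42867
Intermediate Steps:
X(t) = -770 (X(t) = -7*110 = -770)
(-27556 + X(80 + 86)) - 14541 = (-27556 - 770) - 14541 = -28326 - 14541 = -42867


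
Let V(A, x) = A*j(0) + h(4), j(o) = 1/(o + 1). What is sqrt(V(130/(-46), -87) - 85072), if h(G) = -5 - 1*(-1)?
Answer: I*sqrt(45006699)/23 ≈ 291.68*I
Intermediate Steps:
j(o) = 1/(1 + o)
h(G) = -4 (h(G) = -5 + 1 = -4)
V(A, x) = -4 + A (V(A, x) = A/(1 + 0) - 4 = A/1 - 4 = A*1 - 4 = A - 4 = -4 + A)
sqrt(V(130/(-46), -87) - 85072) = sqrt((-4 + 130/(-46)) - 85072) = sqrt((-4 + 130*(-1/46)) - 85072) = sqrt((-4 - 65/23) - 85072) = sqrt(-157/23 - 85072) = sqrt(-1956813/23) = I*sqrt(45006699)/23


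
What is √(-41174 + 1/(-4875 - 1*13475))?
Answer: I*√554568489334/3670 ≈ 202.91*I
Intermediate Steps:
√(-41174 + 1/(-4875 - 1*13475)) = √(-41174 + 1/(-4875 - 13475)) = √(-41174 + 1/(-18350)) = √(-41174 - 1/18350) = √(-755542901/18350) = I*√554568489334/3670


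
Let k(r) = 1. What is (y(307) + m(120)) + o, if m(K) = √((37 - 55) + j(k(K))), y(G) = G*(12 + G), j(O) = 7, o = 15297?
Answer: 113230 + I*√11 ≈ 1.1323e+5 + 3.3166*I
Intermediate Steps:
m(K) = I*√11 (m(K) = √((37 - 55) + 7) = √(-18 + 7) = √(-11) = I*√11)
(y(307) + m(120)) + o = (307*(12 + 307) + I*√11) + 15297 = (307*319 + I*√11) + 15297 = (97933 + I*√11) + 15297 = 113230 + I*√11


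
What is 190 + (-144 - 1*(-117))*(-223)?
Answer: 6211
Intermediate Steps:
190 + (-144 - 1*(-117))*(-223) = 190 + (-144 + 117)*(-223) = 190 - 27*(-223) = 190 + 6021 = 6211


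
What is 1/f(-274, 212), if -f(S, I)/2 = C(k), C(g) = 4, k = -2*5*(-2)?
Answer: -⅛ ≈ -0.12500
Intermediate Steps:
k = 20 (k = -10*(-2) = 20)
f(S, I) = -8 (f(S, I) = -2*4 = -8)
1/f(-274, 212) = 1/(-8) = -⅛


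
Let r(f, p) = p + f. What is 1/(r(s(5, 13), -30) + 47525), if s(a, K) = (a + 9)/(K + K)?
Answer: 13/617442 ≈ 2.1055e-5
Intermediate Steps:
s(a, K) = (9 + a)/(2*K) (s(a, K) = (9 + a)/((2*K)) = (9 + a)*(1/(2*K)) = (9 + a)/(2*K))
r(f, p) = f + p
1/(r(s(5, 13), -30) + 47525) = 1/(((½)*(9 + 5)/13 - 30) + 47525) = 1/(((½)*(1/13)*14 - 30) + 47525) = 1/((7/13 - 30) + 47525) = 1/(-383/13 + 47525) = 1/(617442/13) = 13/617442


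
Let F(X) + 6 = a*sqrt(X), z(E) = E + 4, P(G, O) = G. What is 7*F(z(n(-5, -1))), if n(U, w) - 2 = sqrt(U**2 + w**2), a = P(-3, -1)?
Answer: -42 - 21*sqrt(6 + sqrt(26)) ≈ -111.96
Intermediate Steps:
a = -3
n(U, w) = 2 + sqrt(U**2 + w**2)
z(E) = 4 + E
F(X) = -6 - 3*sqrt(X)
7*F(z(n(-5, -1))) = 7*(-6 - 3*sqrt(4 + (2 + sqrt((-5)**2 + (-1)**2)))) = 7*(-6 - 3*sqrt(4 + (2 + sqrt(25 + 1)))) = 7*(-6 - 3*sqrt(4 + (2 + sqrt(26)))) = 7*(-6 - 3*sqrt(6 + sqrt(26))) = -42 - 21*sqrt(6 + sqrt(26))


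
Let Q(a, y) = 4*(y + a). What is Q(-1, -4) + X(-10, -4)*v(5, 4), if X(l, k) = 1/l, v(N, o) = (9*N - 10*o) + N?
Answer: -21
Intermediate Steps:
Q(a, y) = 4*a + 4*y (Q(a, y) = 4*(a + y) = 4*a + 4*y)
v(N, o) = -10*o + 10*N (v(N, o) = (-10*o + 9*N) + N = -10*o + 10*N)
Q(-1, -4) + X(-10, -4)*v(5, 4) = (4*(-1) + 4*(-4)) + (-10*4 + 10*5)/(-10) = (-4 - 16) - (-40 + 50)/10 = -20 - 1/10*10 = -20 - 1 = -21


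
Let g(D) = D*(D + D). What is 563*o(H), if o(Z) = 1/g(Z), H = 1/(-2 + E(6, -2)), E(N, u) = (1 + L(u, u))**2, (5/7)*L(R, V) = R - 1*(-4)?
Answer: 54453923/1250 ≈ 43563.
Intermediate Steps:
g(D) = 2*D**2 (g(D) = D*(2*D) = 2*D**2)
L(R, V) = 28/5 + 7*R/5 (L(R, V) = 7*(R - 1*(-4))/5 = 7*(R + 4)/5 = 7*(4 + R)/5 = 28/5 + 7*R/5)
E(N, u) = (33/5 + 7*u/5)**2 (E(N, u) = (1 + (28/5 + 7*u/5))**2 = (33/5 + 7*u/5)**2)
H = 25/311 (H = 1/(-2 + (33 + 7*(-2))**2/25) = 1/(-2 + (33 - 14)**2/25) = 1/(-2 + (1/25)*19**2) = 1/(-2 + (1/25)*361) = 1/(-2 + 361/25) = 1/(311/25) = 25/311 ≈ 0.080386)
o(Z) = 1/(2*Z**2)
563*o(H) = 563*(1/(2*(25/311)**2)) = 563*((1/2)*(96721/625)) = 563*(96721/1250) = 54453923/1250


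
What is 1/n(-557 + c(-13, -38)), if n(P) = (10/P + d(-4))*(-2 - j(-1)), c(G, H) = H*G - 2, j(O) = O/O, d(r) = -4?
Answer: 13/162 ≈ 0.080247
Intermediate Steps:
j(O) = 1
c(G, H) = -2 + G*H (c(G, H) = G*H - 2 = -2 + G*H)
n(P) = 12 - 30/P (n(P) = (10/P - 4)*(-2 - 1*1) = (-4 + 10/P)*(-2 - 1) = (-4 + 10/P)*(-3) = 12 - 30/P)
1/n(-557 + c(-13, -38)) = 1/(12 - 30/(-557 + (-2 - 13*(-38)))) = 1/(12 - 30/(-557 + (-2 + 494))) = 1/(12 - 30/(-557 + 492)) = 1/(12 - 30/(-65)) = 1/(12 - 30*(-1/65)) = 1/(12 + 6/13) = 1/(162/13) = 13/162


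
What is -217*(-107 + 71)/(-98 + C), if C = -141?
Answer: -7812/239 ≈ -32.686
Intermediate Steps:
-217*(-107 + 71)/(-98 + C) = -217*(-107 + 71)/(-98 - 141) = -(-7812)/(-239) = -(-7812)*(-1)/239 = -217*36/239 = -7812/239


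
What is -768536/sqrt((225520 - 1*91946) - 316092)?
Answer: 384268*I*sqrt(182518)/91259 ≈ 1798.9*I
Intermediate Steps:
-768536/sqrt((225520 - 1*91946) - 316092) = -768536/sqrt((225520 - 91946) - 316092) = -768536/sqrt(133574 - 316092) = -768536*(-I*sqrt(182518)/182518) = -(-384268)*I*sqrt(182518)/91259 = 384268*I*sqrt(182518)/91259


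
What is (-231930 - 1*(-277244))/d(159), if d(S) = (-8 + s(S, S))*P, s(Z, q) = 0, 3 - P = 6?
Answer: 22657/12 ≈ 1888.1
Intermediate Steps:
P = -3 (P = 3 - 1*6 = 3 - 6 = -3)
d(S) = 24 (d(S) = (-8 + 0)*(-3) = -8*(-3) = 24)
(-231930 - 1*(-277244))/d(159) = (-231930 - 1*(-277244))/24 = (-231930 + 277244)*(1/24) = 45314*(1/24) = 22657/12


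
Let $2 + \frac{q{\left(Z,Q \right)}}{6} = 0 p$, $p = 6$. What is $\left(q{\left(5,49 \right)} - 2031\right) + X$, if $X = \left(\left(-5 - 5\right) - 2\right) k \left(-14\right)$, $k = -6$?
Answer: $-3051$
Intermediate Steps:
$X = -1008$ ($X = \left(\left(-5 - 5\right) - 2\right) \left(-6\right) \left(-14\right) = \left(-10 - 2\right) \left(-6\right) \left(-14\right) = \left(-12\right) \left(-6\right) \left(-14\right) = 72 \left(-14\right) = -1008$)
$q{\left(Z,Q \right)} = -12$ ($q{\left(Z,Q \right)} = -12 + 6 \cdot 0 \cdot 6 = -12 + 6 \cdot 0 = -12 + 0 = -12$)
$\left(q{\left(5,49 \right)} - 2031\right) + X = \left(-12 - 2031\right) - 1008 = -2043 - 1008 = -3051$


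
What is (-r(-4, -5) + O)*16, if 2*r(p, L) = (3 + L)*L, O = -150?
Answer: -2480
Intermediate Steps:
r(p, L) = L*(3 + L)/2 (r(p, L) = ((3 + L)*L)/2 = (L*(3 + L))/2 = L*(3 + L)/2)
(-r(-4, -5) + O)*16 = (-(-5)*(3 - 5)/2 - 150)*16 = (-(-5)*(-2)/2 - 150)*16 = (-1*5 - 150)*16 = (-5 - 150)*16 = -155*16 = -2480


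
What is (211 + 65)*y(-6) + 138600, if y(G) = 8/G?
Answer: 138232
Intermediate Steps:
(211 + 65)*y(-6) + 138600 = (211 + 65)*(8/(-6)) + 138600 = 276*(8*(-⅙)) + 138600 = 276*(-4/3) + 138600 = -368 + 138600 = 138232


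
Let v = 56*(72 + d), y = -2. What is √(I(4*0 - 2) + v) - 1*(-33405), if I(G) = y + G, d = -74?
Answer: 33405 + 2*I*√29 ≈ 33405.0 + 10.77*I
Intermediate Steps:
I(G) = -2 + G
v = -112 (v = 56*(72 - 74) = 56*(-2) = -112)
√(I(4*0 - 2) + v) - 1*(-33405) = √((-2 + (4*0 - 2)) - 112) - 1*(-33405) = √((-2 + (0 - 2)) - 112) + 33405 = √((-2 - 2) - 112) + 33405 = √(-4 - 112) + 33405 = √(-116) + 33405 = 2*I*√29 + 33405 = 33405 + 2*I*√29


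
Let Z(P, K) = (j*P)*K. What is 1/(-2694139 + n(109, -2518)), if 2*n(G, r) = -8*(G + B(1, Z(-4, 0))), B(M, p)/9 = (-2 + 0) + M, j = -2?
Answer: -1/2694539 ≈ -3.7112e-7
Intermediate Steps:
Z(P, K) = -2*K*P (Z(P, K) = (-2*P)*K = -2*K*P)
B(M, p) = -18 + 9*M (B(M, p) = 9*((-2 + 0) + M) = 9*(-2 + M) = -18 + 9*M)
n(G, r) = 36 - 4*G (n(G, r) = (-8*(G + (-18 + 9*1)))/2 = (-8*(G + (-18 + 9)))/2 = (-8*(G - 9))/2 = (-8*(-9 + G))/2 = (72 - 8*G)/2 = 36 - 4*G)
1/(-2694139 + n(109, -2518)) = 1/(-2694139 + (36 - 4*109)) = 1/(-2694139 + (36 - 436)) = 1/(-2694139 - 400) = 1/(-2694539) = -1/2694539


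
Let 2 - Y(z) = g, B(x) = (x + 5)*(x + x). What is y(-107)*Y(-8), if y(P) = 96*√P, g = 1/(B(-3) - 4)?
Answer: 198*I*√107 ≈ 2048.1*I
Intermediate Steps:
B(x) = 2*x*(5 + x) (B(x) = (5 + x)*(2*x) = 2*x*(5 + x))
g = -1/16 (g = 1/(2*(-3)*(5 - 3) - 4) = 1/(2*(-3)*2 - 4) = 1/(-12 - 4) = 1/(-16) = -1/16 ≈ -0.062500)
Y(z) = 33/16 (Y(z) = 2 - 1*(-1/16) = 2 + 1/16 = 33/16)
y(-107)*Y(-8) = (96*√(-107))*(33/16) = (96*(I*√107))*(33/16) = (96*I*√107)*(33/16) = 198*I*√107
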